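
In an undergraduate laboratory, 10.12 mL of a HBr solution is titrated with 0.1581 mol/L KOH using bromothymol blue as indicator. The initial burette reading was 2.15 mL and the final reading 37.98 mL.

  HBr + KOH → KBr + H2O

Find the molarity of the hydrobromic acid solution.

n(KOH) = 0.03583 L × 0.1581 mol/L = 5.665 × 10^-3 mol
n(HBr) = 5.665 × 10^-3 mol (1:1 mole ratio)
[HBr] = 5.665 × 10^-3 mol / 0.01012 L = 0.5598 mol/L

0.5598 mol/L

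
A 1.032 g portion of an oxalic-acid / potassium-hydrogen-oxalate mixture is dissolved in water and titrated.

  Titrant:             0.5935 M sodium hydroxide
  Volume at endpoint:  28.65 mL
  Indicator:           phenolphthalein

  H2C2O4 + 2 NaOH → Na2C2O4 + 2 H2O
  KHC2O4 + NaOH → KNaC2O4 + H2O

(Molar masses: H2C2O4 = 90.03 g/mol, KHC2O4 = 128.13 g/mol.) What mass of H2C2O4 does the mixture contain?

n(NaOH) = 0.02865 × 0.5935 = 0.01700 mol
Let x = n(H2C2O4), y = n(KHC2O4).
Titrant: 2x + 1y = 0.01700;  mass: 90.03x + 128.13y = 1.032
Solving, x = 6.898 × 10^-3 mol, y = 3.207 × 10^-3 mol
mass of H2C2O4 = 6.898 × 10^-3 × 90.03 = 0.6210 g

0.6210 g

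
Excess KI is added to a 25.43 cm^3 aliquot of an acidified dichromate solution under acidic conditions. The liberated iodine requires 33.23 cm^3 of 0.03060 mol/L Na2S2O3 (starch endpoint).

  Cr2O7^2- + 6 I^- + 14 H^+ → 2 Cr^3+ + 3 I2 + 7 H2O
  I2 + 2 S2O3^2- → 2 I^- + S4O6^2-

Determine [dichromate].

n(S2O3^2-) = 0.03323 × 0.03060 = 1.017 × 10^-3 mol
n(I2) = n(S2O3^2-)/2 = 5.084 × 10^-4 mol
From the 1:3 ratio, n(Cr2O7^2-) in the aliquot = 1/3 × 5.084 × 10^-4 = 1.695 × 10^-4 mol
[Cr2O7^2-] = 1.695 × 10^-4 / 0.02543 = 0.006664 mol/L

0.006664 mol/L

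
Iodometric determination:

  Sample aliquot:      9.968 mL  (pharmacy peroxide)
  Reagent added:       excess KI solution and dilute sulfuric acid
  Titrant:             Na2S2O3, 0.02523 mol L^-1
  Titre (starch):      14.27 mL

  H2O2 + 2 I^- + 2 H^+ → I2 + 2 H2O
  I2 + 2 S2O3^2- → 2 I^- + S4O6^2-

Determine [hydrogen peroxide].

0.01806 mol/L

n(S2O3^2-) = 0.01427 × 0.02523 = 3.600 × 10^-4 mol
n(I2) = n(S2O3^2-)/2 = 1.800 × 10^-4 mol
n(H2O2) in the aliquot = 1.800 × 10^-4 mol (1:1 ratio)
[H2O2] = 1.800 × 10^-4 / 0.009968 = 0.01806 mol/L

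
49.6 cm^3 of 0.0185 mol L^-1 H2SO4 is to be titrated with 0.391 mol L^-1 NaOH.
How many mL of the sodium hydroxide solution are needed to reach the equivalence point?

H2SO4 + 2 NaOH → Na2SO4 + 2 H2O
n(H2SO4) = 0.0496 L × 0.0185 mol/L = 9.18 × 10^-4 mol
From the 2:1 stoichiometry, n(NaOH) = 2/1 × 9.18 × 10^-4 = 1.84 × 10^-3 mol
V(NaOH) = 1.84 × 10^-3 mol / 0.391 mol/L = 0.00469 L = 4.69 mL

4.69 mL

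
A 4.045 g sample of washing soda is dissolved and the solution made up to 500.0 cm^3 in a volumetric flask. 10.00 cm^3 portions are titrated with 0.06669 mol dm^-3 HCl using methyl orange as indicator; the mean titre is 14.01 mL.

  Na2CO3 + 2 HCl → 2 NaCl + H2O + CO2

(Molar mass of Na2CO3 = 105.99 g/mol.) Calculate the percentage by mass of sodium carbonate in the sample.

61.20 %

n(HCl) per titration = 0.01401 × 0.06669 = 9.343 × 10^-4 mol
From the 1:2 ratio, n(Na2CO3) in each aliquot = 1/2 × 9.343 × 10^-4 = 4.672 × 10^-4 mol
n(Na2CO3) in the whole flask = 4.672 × 10^-4 × 500.0/10.00 = 0.02336 mol
mass of Na2CO3 = 0.02336 × 105.99 = 2.476 g
% Na2CO3 = 2.476 / 4.045 × 100 = 61.20 %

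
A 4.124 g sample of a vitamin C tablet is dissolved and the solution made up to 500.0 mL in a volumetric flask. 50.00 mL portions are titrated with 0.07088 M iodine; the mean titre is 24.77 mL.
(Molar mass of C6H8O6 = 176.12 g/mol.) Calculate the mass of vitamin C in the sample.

C6H8O6 + I2 → C6H6O6 + 2 HI
n(I2) per titration = 0.02477 × 0.07088 = 1.756 × 10^-3 mol
n(C6H8O6) in each aliquot = 1.756 × 10^-3 mol (1:1 ratio)
n(C6H8O6) in the whole flask = 1.756 × 10^-3 × 500.0/50.00 = 0.01756 mol
mass of C6H8O6 = 0.01756 × 176.12 = 3.092 g

3.092 g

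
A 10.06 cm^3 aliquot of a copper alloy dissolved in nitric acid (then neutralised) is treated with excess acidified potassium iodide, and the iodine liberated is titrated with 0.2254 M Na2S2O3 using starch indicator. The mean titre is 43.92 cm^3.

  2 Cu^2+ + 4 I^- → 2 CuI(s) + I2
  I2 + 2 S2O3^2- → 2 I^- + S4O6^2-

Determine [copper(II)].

n(S2O3^2-) = 0.04392 × 0.2254 = 9.900 × 10^-3 mol
n(I2) = n(S2O3^2-)/2 = 4.950 × 10^-3 mol
From the 2:1 ratio, n(Cu2+) in the aliquot = 2/1 × 4.950 × 10^-3 = 9.900 × 10^-3 mol
[Cu2+] = 9.900 × 10^-3 / 0.01006 = 0.9841 mol/L

0.9841 M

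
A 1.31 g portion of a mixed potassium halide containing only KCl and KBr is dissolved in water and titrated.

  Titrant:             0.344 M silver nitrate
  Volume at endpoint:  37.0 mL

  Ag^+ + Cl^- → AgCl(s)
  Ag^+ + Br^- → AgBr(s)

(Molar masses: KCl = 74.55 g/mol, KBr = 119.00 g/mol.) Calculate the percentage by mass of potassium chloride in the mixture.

n(AgNO3) = 0.0370 × 0.344 = 0.0127 mol
Let x = n(KCl), y = n(KBr).
Titrant: 1x + 1y = 0.0127;  mass: 74.55x + 119.00y = 1.31
Solving, x = 4.60 × 10^-3 mol, y = 8.12 × 10^-3 mol
mass of KCl = 4.60 × 10^-3 × 74.55 = 0.343 g
% KCl = 0.343 / 1.31 × 100 = 26.2 %

26.2 %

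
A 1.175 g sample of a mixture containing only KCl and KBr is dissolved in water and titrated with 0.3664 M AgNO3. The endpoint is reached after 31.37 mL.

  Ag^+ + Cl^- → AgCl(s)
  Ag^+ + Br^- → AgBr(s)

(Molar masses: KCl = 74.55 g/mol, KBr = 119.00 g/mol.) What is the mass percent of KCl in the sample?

n(AgNO3) = 0.03137 × 0.3664 = 0.01149 mol
Let x = n(KCl), y = n(KBr).
Titrant: 1x + 1y = 0.01149;  mass: 74.55x + 119.00y = 1.175
Solving, x = 4.337 × 10^-3 mol, y = 7.157 × 10^-3 mol
mass of KCl = 4.337 × 10^-3 × 74.55 = 0.3233 g
% KCl = 0.3233 / 1.175 × 100 = 27.52 %

27.52 %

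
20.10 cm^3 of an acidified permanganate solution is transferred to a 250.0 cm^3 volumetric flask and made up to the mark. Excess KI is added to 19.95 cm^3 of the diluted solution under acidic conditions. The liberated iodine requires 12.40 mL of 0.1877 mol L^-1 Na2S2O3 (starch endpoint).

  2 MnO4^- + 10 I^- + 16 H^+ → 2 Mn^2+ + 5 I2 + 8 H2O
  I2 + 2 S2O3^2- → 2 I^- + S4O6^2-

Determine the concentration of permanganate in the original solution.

n(S2O3^2-) = 0.01240 × 0.1877 = 2.327 × 10^-3 mol
n(I2) = n(S2O3^2-)/2 = 1.164 × 10^-3 mol
From the 2:5 ratio, n(MnO4^-) in the aliquot = 2/5 × 1.164 × 10^-3 = 4.655 × 10^-4 mol
[MnO4^-]_dilute = 4.655 × 10^-4 / 0.01995 = 0.02333 mol/L
[MnO4^-]_original = 0.02333 × 250.0/20.10 = 0.2902 mol/L

0.2902 mol/L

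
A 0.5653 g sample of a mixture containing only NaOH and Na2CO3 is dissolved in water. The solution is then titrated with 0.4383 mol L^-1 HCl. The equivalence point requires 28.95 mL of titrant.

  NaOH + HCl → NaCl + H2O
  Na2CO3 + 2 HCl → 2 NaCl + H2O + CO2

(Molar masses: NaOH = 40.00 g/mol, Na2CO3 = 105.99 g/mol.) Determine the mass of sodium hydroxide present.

n(HCl) = 0.02895 × 0.4383 = 0.01269 mol
Let x = n(NaOH), y = n(Na2CO3).
Titrant: 1x + 2y = 0.01269;  mass: 40.00x + 105.99y = 0.5653
Solving, x = 8.245 × 10^-3 mol, y = 2.222 × 10^-3 mol
mass of NaOH = 8.245 × 10^-3 × 40.00 = 0.3298 g

0.3298 g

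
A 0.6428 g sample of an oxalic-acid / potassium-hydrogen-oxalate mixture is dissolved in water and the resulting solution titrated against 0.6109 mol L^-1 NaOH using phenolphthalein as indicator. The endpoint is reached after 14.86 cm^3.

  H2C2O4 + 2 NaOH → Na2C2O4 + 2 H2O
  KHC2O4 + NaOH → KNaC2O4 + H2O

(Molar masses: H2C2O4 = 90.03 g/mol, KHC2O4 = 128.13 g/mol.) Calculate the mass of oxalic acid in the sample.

0.2818 g

n(NaOH) = 0.01486 × 0.6109 = 9.078 × 10^-3 mol
Let x = n(H2C2O4), y = n(KHC2O4).
Titrant: 2x + 1y = 9.078 × 10^-3;  mass: 90.03x + 128.13y = 0.6428
Solving, x = 3.130 × 10^-3 mol, y = 2.817 × 10^-3 mol
mass of H2C2O4 = 3.130 × 10^-3 × 90.03 = 0.2818 g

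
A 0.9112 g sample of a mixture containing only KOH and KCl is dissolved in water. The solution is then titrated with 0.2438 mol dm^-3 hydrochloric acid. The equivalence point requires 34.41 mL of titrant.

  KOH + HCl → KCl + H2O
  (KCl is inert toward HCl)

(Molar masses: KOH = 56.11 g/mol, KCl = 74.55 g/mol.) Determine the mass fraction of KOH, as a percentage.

n(HCl) = 0.03441 × 0.2438 = 8.389 × 10^-3 mol
Let x = n(KOH), y = n(KCl).
Titrant: 1x = 8.389 × 10^-3;  mass: 56.11x + 74.55y = 0.9112
Solving, x = 8.389 × 10^-3 mol, y = 5.909 × 10^-3 mol
mass of KOH = 8.389 × 10^-3 × 56.11 = 0.4707 g
% KOH = 0.4707 / 0.9112 × 100 = 51.66 %

51.66 %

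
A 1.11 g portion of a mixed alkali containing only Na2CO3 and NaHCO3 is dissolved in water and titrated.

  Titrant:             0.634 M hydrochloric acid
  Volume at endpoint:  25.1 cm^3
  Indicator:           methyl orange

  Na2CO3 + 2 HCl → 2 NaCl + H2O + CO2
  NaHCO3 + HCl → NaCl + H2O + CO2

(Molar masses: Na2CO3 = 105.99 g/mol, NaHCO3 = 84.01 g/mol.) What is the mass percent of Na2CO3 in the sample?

34.9 %

n(HCl) = 0.0251 × 0.634 = 0.0159 mol
Let x = n(Na2CO3), y = n(NaHCO3).
Titrant: 2x + 1y = 0.0159;  mass: 105.99x + 84.01y = 1.11
Solving, x = 3.66 × 10^-3 mol, y = 8.60 × 10^-3 mol
mass of Na2CO3 = 3.66 × 10^-3 × 105.99 = 0.388 g
% Na2CO3 = 0.388 / 1.11 × 100 = 34.9 %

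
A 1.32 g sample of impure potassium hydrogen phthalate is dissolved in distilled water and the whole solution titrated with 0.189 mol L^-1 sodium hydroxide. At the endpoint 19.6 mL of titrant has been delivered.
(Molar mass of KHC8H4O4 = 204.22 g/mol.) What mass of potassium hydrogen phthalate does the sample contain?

0.757 g

KHC8H4O4 + NaOH → KNaC8H4O4 + H2O
n(NaOH) = 0.0196 L × 0.189 mol/L = 3.70 × 10^-3 mol
n(KHC8H4O4) = 3.70 × 10^-3 mol (1:1 ratio)
mass of KHC8H4O4 = 3.70 × 10^-3 × 204.22 g/mol = 0.757 g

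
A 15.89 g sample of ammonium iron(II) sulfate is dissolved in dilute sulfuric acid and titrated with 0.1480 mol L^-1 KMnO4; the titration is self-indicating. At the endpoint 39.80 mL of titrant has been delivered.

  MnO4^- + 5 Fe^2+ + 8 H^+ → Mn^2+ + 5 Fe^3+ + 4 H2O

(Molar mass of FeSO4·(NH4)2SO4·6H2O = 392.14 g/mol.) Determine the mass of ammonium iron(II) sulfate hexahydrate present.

n(KMnO4) = 0.03980 L × 0.1480 mol/L = 5.890 × 10^-3 mol
From the 5:1 ratio, n(FeSO4·(NH4)2SO4·6H2O) = 5/1 × 5.890 × 10^-3 = 0.02945 mol
mass of FeSO4·(NH4)2SO4·6H2O = 0.02945 × 392.14 g/mol = 11.55 g

11.55 g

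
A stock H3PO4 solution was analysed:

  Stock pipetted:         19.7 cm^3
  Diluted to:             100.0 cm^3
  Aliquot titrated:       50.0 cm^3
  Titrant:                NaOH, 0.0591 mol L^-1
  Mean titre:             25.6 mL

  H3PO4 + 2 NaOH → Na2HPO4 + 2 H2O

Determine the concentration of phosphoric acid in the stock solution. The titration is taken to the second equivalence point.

n(NaOH) = 0.0256 × 0.0591 = 1.51 × 10^-3 mol
From the 1:2 ratio, n(H3PO4) in the aliquot = 1/2 × 1.51 × 10^-3 = 7.56 × 10^-4 mol
[H3PO4]_dilute = 7.56 × 10^-4 / 0.0500 = 0.0151 mol/L
Dilution factor = 100.0 / 19.7 = 5.076
[H3PO4]_stock = 0.0151 × 5.076 = 0.0768 mol/L

0.0768 mol/L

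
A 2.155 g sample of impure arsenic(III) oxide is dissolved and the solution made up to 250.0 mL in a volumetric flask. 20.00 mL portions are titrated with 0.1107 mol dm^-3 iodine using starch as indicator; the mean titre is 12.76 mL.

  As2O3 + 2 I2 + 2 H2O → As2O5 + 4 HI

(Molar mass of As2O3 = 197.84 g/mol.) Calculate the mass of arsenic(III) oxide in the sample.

1.747 g

n(I2) per titration = 0.01276 × 0.1107 = 1.413 × 10^-3 mol
From the 1:2 ratio, n(As2O3) in each aliquot = 1/2 × 1.413 × 10^-3 = 7.063 × 10^-4 mol
n(As2O3) in the whole flask = 7.063 × 10^-4 × 250.0/20.00 = 8.828 × 10^-3 mol
mass of As2O3 = 8.828 × 10^-3 × 197.84 = 1.747 g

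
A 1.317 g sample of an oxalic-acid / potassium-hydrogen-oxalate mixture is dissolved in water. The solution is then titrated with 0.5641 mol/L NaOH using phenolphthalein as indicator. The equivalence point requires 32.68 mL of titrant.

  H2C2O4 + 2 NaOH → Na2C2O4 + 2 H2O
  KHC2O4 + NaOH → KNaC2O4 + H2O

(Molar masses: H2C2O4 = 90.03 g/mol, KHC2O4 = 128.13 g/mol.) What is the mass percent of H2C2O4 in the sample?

n(NaOH) = 0.03268 × 0.5641 = 0.01843 mol
Let x = n(H2C2O4), y = n(KHC2O4).
Titrant: 2x + 1y = 0.01843;  mass: 90.03x + 128.13y = 1.317
Solving, x = 6.287 × 10^-3 mol, y = 5.861 × 10^-3 mol
mass of H2C2O4 = 6.287 × 10^-3 × 90.03 = 0.5660 g
% H2C2O4 = 0.5660 / 1.317 × 100 = 42.98 %

42.98 %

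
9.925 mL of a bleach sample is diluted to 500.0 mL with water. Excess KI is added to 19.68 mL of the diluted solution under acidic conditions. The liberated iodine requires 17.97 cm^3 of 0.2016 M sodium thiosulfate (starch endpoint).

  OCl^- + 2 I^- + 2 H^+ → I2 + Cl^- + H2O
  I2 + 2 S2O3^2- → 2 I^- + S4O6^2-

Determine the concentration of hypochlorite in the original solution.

4.637 M

n(S2O3^2-) = 0.01797 × 0.2016 = 3.623 × 10^-3 mol
n(I2) = n(S2O3^2-)/2 = 1.811 × 10^-3 mol
n(OCl^-) in the aliquot = 1.811 × 10^-3 mol (1:1 ratio)
[OCl^-]_dilute = 1.811 × 10^-3 / 0.01968 = 0.09204 mol/L
[OCl^-]_original = 0.09204 × 500.0/9.925 = 4.637 mol/L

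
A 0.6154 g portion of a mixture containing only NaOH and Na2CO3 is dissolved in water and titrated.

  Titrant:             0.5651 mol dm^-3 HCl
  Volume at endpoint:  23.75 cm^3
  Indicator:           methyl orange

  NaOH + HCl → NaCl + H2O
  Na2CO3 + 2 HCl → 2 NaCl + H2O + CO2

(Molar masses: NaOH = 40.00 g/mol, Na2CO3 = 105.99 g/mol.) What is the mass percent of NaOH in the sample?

n(HCl) = 0.02375 × 0.5651 = 0.01342 mol
Let x = n(NaOH), y = n(Na2CO3).
Titrant: 1x + 2y = 0.01342;  mass: 40.00x + 105.99y = 0.6154
Solving, x = 7.376 × 10^-3 mol, y = 3.023 × 10^-3 mol
mass of NaOH = 7.376 × 10^-3 × 40.00 = 0.2950 g
% NaOH = 0.2950 / 0.6154 × 100 = 47.94 %

47.94 %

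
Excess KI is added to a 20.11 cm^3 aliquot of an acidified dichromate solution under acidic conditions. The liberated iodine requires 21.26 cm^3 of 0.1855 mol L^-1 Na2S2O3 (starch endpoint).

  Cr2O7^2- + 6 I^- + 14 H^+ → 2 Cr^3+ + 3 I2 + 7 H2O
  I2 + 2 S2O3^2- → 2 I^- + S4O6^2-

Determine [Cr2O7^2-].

0.03268 mol/L

n(S2O3^2-) = 0.02126 × 0.1855 = 3.944 × 10^-3 mol
n(I2) = n(S2O3^2-)/2 = 1.972 × 10^-3 mol
From the 1:3 ratio, n(Cr2O7^2-) in the aliquot = 1/3 × 1.972 × 10^-3 = 6.573 × 10^-4 mol
[Cr2O7^2-] = 6.573 × 10^-4 / 0.02011 = 0.03268 mol/L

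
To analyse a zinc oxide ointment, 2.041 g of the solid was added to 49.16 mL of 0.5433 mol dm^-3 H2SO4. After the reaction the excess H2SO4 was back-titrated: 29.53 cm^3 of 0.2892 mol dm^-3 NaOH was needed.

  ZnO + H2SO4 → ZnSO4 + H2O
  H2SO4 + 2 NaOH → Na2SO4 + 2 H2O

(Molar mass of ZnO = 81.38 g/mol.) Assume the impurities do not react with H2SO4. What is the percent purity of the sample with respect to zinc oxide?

n(H2SO4) added = 0.04916 × 0.5433 = 0.02671 mol
n(NaOH) used in back-titration = 0.02953 × 0.2892 = 8.540 × 10^-3 mol
From the 1:2 ratio, n(H2SO4) left over = 1/2 × 8.540 × 10^-3 = 4.270 × 10^-3 mol
n(H2SO4) consumed by analyte = 0.02671 − 4.270 × 10^-3 = 0.02244 mol
n(ZnO) = 0.02244 mol (1:1 ratio)
mass of ZnO = 0.02244 × 81.38 = 1.826 g
% ZnO = 1.826 / 2.041 × 100 = 89.47 %

89.47 %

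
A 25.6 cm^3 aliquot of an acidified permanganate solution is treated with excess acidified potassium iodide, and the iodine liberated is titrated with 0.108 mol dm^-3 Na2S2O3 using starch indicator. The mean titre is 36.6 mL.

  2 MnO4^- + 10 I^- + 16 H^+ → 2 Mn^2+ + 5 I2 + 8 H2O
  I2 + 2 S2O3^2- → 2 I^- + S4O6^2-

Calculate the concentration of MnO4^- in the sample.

n(S2O3^2-) = 0.0366 × 0.108 = 3.95 × 10^-3 mol
n(I2) = n(S2O3^2-)/2 = 1.98 × 10^-3 mol
From the 2:5 ratio, n(MnO4^-) in the aliquot = 2/5 × 1.98 × 10^-3 = 7.91 × 10^-4 mol
[MnO4^-] = 7.91 × 10^-4 / 0.0256 = 0.0309 mol/L

0.0309 mol/L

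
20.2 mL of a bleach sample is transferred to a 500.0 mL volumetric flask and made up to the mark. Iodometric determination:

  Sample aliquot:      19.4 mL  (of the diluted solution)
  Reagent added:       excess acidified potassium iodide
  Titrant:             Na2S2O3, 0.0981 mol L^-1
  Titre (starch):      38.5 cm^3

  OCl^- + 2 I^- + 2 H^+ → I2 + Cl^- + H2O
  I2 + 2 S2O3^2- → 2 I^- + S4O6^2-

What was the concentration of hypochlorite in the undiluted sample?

2.41 mol/L

n(S2O3^2-) = 0.0385 × 0.0981 = 3.78 × 10^-3 mol
n(I2) = n(S2O3^2-)/2 = 1.89 × 10^-3 mol
n(OCl^-) in the aliquot = 1.89 × 10^-3 mol (1:1 ratio)
[OCl^-]_dilute = 1.89 × 10^-3 / 0.0194 = 0.0973 mol/L
[OCl^-]_original = 0.0973 × 500.0/20.2 = 2.41 mol/L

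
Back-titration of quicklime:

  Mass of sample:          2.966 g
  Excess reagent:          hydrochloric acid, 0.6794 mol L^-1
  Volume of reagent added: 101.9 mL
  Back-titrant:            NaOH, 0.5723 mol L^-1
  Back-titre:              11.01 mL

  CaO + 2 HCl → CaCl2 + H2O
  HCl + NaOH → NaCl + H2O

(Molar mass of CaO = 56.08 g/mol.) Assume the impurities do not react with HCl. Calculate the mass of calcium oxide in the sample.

1.765 g

n(HCl) added = 0.1019 × 0.6794 = 0.06923 mol
n(NaOH) used in back-titration = 0.01101 × 0.5723 = 6.301 × 10^-3 mol
n(HCl) left over = 6.301 × 10^-3 mol (1:1 ratio)
n(HCl) consumed by analyte = 0.06923 − 6.301 × 10^-3 = 0.06293 mol
From the 1:2 ratio, n(CaO) = 1/2 × 0.06293 = 0.03146 mol
mass of CaO = 0.03146 × 56.08 = 1.765 g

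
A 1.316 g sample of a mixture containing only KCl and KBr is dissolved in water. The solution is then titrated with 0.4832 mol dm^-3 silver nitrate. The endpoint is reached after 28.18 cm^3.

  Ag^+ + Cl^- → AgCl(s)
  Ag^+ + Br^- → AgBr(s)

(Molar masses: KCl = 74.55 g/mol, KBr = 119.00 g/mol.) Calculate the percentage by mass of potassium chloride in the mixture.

n(AgNO3) = 0.02818 × 0.4832 = 0.01362 mol
Let x = n(KCl), y = n(KBr).
Titrant: 1x + 1y = 0.01362;  mass: 74.55x + 119.00y = 1.316
Solving, x = 6.848 × 10^-3 mol, y = 6.769 × 10^-3 mol
mass of KCl = 6.848 × 10^-3 × 74.55 = 0.5105 g
% KCl = 0.5105 / 1.316 × 100 = 38.79 %

38.79 %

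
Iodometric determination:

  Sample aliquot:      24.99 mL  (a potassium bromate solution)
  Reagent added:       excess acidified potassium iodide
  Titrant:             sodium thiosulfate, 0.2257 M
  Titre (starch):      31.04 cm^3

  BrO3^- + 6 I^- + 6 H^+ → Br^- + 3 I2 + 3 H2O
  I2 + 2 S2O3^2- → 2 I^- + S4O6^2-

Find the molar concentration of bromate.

n(S2O3^2-) = 0.03104 × 0.2257 = 7.006 × 10^-3 mol
n(I2) = n(S2O3^2-)/2 = 3.503 × 10^-3 mol
From the 1:3 ratio, n(BrO3^-) in the aliquot = 1/3 × 3.503 × 10^-3 = 1.168 × 10^-3 mol
[BrO3^-] = 1.168 × 10^-3 / 0.02499 = 0.04672 mol/L

0.04672 M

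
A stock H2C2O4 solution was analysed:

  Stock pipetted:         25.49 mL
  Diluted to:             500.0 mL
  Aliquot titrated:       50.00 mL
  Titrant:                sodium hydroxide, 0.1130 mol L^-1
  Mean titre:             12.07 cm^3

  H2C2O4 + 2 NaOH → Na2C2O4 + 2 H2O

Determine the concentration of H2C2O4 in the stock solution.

n(NaOH) = 0.01207 × 0.1130 = 1.364 × 10^-3 mol
From the 1:2 ratio, n(H2C2O4) in the aliquot = 1/2 × 1.364 × 10^-3 = 6.820 × 10^-4 mol
[H2C2O4]_dilute = 6.820 × 10^-4 / 0.05000 = 0.01364 mol/L
Dilution factor = 500.0 / 25.49 = 19.62
[H2C2O4]_stock = 0.01364 × 19.62 = 0.2675 mol/L

0.2675 mol/L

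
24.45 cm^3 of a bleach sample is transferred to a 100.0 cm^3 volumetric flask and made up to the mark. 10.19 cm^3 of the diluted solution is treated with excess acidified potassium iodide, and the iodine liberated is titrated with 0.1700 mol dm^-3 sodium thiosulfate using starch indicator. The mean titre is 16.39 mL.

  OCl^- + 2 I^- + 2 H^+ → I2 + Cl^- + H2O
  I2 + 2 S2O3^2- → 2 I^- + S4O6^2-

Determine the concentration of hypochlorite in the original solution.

0.5592 mol/L

n(S2O3^2-) = 0.01639 × 0.1700 = 2.786 × 10^-3 mol
n(I2) = n(S2O3^2-)/2 = 1.393 × 10^-3 mol
n(OCl^-) in the aliquot = 1.393 × 10^-3 mol (1:1 ratio)
[OCl^-]_dilute = 1.393 × 10^-3 / 0.01019 = 0.1367 mol/L
[OCl^-]_original = 0.1367 × 100.0/24.45 = 0.5592 mol/L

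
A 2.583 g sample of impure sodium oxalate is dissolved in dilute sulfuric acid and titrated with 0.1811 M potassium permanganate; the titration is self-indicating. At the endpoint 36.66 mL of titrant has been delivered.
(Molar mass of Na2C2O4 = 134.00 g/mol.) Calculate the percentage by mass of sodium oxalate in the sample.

86.11 %

2 MnO4^- + 5 C2O4^2- + 16 H^+ → 2 Mn^2+ + 10 CO2 + 8 H2O
n(KMnO4) = 0.03666 L × 0.1811 mol/L = 6.639 × 10^-3 mol
From the 5:2 ratio, n(Na2C2O4) = 5/2 × 6.639 × 10^-3 = 0.01660 mol
mass of Na2C2O4 = 0.01660 × 134.00 g/mol = 2.224 g
% Na2C2O4 = 2.224 / 2.583 × 100 = 86.11 %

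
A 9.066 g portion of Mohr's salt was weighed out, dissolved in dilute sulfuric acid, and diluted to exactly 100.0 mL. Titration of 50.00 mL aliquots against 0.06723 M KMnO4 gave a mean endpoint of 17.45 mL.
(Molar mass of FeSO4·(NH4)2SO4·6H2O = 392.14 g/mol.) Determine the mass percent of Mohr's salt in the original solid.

50.74 %

MnO4^- + 5 Fe^2+ + 8 H^+ → Mn^2+ + 5 Fe^3+ + 4 H2O
n(KMnO4) per titration = 0.01745 × 0.06723 = 1.173 × 10^-3 mol
From the 5:1 ratio, n(FeSO4·(NH4)2SO4·6H2O) in each aliquot = 5/1 × 1.173 × 10^-3 = 5.866 × 10^-3 mol
n(FeSO4·(NH4)2SO4·6H2O) in the whole flask = 5.866 × 10^-3 × 100.0/50.00 = 0.01173 mol
mass of FeSO4·(NH4)2SO4·6H2O = 0.01173 × 392.14 = 4.600 g
% FeSO4·(NH4)2SO4·6H2O = 4.600 / 9.066 × 100 = 50.74 %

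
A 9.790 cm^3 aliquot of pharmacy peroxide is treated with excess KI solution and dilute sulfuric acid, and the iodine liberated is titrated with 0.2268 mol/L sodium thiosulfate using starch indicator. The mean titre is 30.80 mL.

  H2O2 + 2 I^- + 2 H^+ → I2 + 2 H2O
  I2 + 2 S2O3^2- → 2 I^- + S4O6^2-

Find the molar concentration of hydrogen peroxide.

n(S2O3^2-) = 0.03080 × 0.2268 = 6.985 × 10^-3 mol
n(I2) = n(S2O3^2-)/2 = 3.493 × 10^-3 mol
n(H2O2) in the aliquot = 3.493 × 10^-3 mol (1:1 ratio)
[H2O2] = 3.493 × 10^-3 / 0.009790 = 0.3568 mol/L

0.3568 mol/L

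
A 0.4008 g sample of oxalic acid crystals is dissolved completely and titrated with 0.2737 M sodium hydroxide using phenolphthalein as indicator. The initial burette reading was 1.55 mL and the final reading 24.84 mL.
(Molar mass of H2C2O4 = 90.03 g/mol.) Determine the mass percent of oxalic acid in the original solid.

71.59 %

H2C2O4 + 2 NaOH → Na2C2O4 + 2 H2O
n(NaOH) = 0.02329 L × 0.2737 mol/L = 6.374 × 10^-3 mol
From the 1:2 ratio, n(H2C2O4) = 1/2 × 6.374 × 10^-3 = 3.187 × 10^-3 mol
mass of H2C2O4 = 3.187 × 10^-3 × 90.03 g/mol = 0.2869 g
% H2C2O4 = 0.2869 / 0.4008 × 100 = 71.59 %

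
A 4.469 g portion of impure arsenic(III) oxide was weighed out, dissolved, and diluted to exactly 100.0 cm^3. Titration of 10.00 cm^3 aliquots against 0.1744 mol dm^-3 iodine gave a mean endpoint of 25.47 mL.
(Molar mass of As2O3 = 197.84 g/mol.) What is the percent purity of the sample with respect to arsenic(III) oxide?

98.32 %

As2O3 + 2 I2 + 2 H2O → As2O5 + 4 HI
n(I2) per titration = 0.02547 × 0.1744 = 4.442 × 10^-3 mol
From the 1:2 ratio, n(As2O3) in each aliquot = 1/2 × 4.442 × 10^-3 = 2.221 × 10^-3 mol
n(As2O3) in the whole flask = 2.221 × 10^-3 × 100.0/10.00 = 0.02221 mol
mass of As2O3 = 0.02221 × 197.84 = 4.394 g
% As2O3 = 4.394 / 4.469 × 100 = 98.32 %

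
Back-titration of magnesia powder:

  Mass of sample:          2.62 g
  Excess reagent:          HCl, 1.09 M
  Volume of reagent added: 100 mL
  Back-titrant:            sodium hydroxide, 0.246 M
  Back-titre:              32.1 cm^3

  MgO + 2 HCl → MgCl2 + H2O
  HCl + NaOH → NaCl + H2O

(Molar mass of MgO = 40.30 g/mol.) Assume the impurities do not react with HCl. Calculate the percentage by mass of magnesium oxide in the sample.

77.8 %

n(HCl) added = 0.100 × 1.09 = 0.109 mol
n(NaOH) used in back-titration = 0.0321 × 0.246 = 7.90 × 10^-3 mol
n(HCl) left over = 7.90 × 10^-3 mol (1:1 ratio)
n(HCl) consumed by analyte = 0.109 − 7.90 × 10^-3 = 0.101 mol
From the 1:2 ratio, n(MgO) = 1/2 × 0.101 = 0.0506 mol
mass of MgO = 0.0506 × 40.30 = 2.04 g
% MgO = 2.04 / 2.62 × 100 = 77.8 %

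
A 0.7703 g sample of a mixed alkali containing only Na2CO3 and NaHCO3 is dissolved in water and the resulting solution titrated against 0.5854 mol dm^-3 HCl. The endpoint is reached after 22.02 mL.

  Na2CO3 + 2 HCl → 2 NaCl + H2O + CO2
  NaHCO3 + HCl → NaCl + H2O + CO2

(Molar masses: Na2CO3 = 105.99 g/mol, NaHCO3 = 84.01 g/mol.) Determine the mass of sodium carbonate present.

0.5342 g

n(HCl) = 0.02202 × 0.5854 = 0.01289 mol
Let x = n(Na2CO3), y = n(NaHCO3).
Titrant: 2x + 1y = 0.01289;  mass: 105.99x + 84.01y = 0.7703
Solving, x = 5.040 × 10^-3 mol, y = 2.810 × 10^-3 mol
mass of Na2CO3 = 5.040 × 10^-3 × 105.99 = 0.5342 g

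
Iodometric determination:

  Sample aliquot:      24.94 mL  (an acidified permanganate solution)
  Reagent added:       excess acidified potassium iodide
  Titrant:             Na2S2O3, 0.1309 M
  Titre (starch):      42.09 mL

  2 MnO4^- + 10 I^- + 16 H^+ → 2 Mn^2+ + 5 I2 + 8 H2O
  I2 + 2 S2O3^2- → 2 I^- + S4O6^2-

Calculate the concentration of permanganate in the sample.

n(S2O3^2-) = 0.04209 × 0.1309 = 5.510 × 10^-3 mol
n(I2) = n(S2O3^2-)/2 = 2.755 × 10^-3 mol
From the 2:5 ratio, n(MnO4^-) in the aliquot = 2/5 × 2.755 × 10^-3 = 1.102 × 10^-3 mol
[MnO4^-] = 1.102 × 10^-3 / 0.02494 = 0.04418 mol/L

0.04418 M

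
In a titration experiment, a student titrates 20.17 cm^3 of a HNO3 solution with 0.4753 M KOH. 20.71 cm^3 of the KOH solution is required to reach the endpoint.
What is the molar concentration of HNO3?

0.4880 M

HNO3 + KOH → KNO3 + H2O
n(KOH) = 0.02071 L × 0.4753 mol/L = 9.843 × 10^-3 mol
n(HNO3) = 9.843 × 10^-3 mol (1:1 mole ratio)
[HNO3] = 9.843 × 10^-3 mol / 0.02017 L = 0.4880 mol/L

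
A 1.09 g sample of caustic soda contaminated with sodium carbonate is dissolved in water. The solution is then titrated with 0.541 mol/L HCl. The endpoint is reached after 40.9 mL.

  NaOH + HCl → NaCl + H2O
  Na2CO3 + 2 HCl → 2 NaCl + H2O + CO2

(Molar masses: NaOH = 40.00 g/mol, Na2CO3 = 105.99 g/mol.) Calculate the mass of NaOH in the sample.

0.254 g

n(HCl) = 0.0409 × 0.541 = 0.0221 mol
Let x = n(NaOH), y = n(Na2CO3).
Titrant: 1x + 2y = 0.0221;  mass: 40.00x + 105.99y = 1.09
Solving, x = 6.36 × 10^-3 mol, y = 7.88 × 10^-3 mol
mass of NaOH = 6.36 × 10^-3 × 40.00 = 0.254 g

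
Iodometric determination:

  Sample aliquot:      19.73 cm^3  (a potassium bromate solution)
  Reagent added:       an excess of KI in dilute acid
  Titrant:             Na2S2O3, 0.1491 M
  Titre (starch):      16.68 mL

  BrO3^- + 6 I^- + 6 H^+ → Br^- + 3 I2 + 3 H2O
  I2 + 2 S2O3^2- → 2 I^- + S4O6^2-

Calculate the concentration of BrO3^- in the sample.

0.02101 M

n(S2O3^2-) = 0.01668 × 0.1491 = 2.487 × 10^-3 mol
n(I2) = n(S2O3^2-)/2 = 1.243 × 10^-3 mol
From the 1:3 ratio, n(BrO3^-) in the aliquot = 1/3 × 1.243 × 10^-3 = 4.145 × 10^-4 mol
[BrO3^-] = 4.145 × 10^-4 / 0.01973 = 0.02101 mol/L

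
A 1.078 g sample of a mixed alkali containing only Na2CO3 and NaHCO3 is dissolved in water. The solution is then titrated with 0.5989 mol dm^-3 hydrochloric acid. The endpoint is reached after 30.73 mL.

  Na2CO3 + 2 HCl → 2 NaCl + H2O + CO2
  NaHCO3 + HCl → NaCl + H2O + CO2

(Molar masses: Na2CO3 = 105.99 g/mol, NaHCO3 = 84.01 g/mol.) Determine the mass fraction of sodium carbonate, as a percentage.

74.20 %

n(HCl) = 0.03073 × 0.5989 = 0.01840 mol
Let x = n(Na2CO3), y = n(NaHCO3).
Titrant: 2x + 1y = 0.01840;  mass: 105.99x + 84.01y = 1.078
Solving, x = 7.547 × 10^-3 mol, y = 3.310 × 10^-3 mol
mass of Na2CO3 = 7.547 × 10^-3 × 105.99 = 0.7999 g
% Na2CO3 = 0.7999 / 1.078 × 100 = 74.20 %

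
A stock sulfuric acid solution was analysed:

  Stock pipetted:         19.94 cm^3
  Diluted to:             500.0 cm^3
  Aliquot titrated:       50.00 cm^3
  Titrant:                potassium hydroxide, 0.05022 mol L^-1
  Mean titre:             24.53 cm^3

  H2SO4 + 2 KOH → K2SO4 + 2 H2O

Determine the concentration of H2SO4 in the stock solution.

0.3089 mol/L

n(KOH) = 0.02453 × 0.05022 = 1.232 × 10^-3 mol
From the 1:2 ratio, n(H2SO4) in the aliquot = 1/2 × 1.232 × 10^-3 = 6.159 × 10^-4 mol
[H2SO4]_dilute = 6.159 × 10^-4 / 0.05000 = 0.01232 mol/L
Dilution factor = 500.0 / 19.94 = 25.08
[H2SO4]_stock = 0.01232 × 25.08 = 0.3089 mol/L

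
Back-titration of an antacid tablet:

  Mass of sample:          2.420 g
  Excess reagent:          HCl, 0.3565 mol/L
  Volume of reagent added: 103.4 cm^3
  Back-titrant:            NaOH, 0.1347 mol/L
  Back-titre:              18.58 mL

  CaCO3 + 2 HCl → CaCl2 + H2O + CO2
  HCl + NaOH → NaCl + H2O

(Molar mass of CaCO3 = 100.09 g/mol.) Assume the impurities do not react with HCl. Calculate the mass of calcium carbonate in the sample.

n(HCl) added = 0.1034 × 0.3565 = 0.03686 mol
n(NaOH) used in back-titration = 0.01858 × 0.1347 = 2.503 × 10^-3 mol
n(HCl) left over = 2.503 × 10^-3 mol (1:1 ratio)
n(HCl) consumed by analyte = 0.03686 − 2.503 × 10^-3 = 0.03436 mol
From the 1:2 ratio, n(CaCO3) = 1/2 × 0.03436 = 0.01718 mol
mass of CaCO3 = 0.01718 × 100.09 = 1.720 g

1.720 g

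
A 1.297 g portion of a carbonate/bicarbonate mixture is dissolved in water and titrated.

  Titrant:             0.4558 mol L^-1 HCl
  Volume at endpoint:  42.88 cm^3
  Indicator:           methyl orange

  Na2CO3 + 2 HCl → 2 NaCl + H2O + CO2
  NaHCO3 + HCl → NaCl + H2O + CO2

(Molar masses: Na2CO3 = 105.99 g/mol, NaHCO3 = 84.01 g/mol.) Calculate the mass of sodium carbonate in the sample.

n(HCl) = 0.04288 × 0.4558 = 0.01954 mol
Let x = n(Na2CO3), y = n(NaHCO3).
Titrant: 2x + 1y = 0.01954;  mass: 105.99x + 84.01y = 1.297
Solving, x = 5.561 × 10^-3 mol, y = 8.423 × 10^-3 mol
mass of Na2CO3 = 5.561 × 10^-3 × 105.99 = 0.5894 g

0.5894 g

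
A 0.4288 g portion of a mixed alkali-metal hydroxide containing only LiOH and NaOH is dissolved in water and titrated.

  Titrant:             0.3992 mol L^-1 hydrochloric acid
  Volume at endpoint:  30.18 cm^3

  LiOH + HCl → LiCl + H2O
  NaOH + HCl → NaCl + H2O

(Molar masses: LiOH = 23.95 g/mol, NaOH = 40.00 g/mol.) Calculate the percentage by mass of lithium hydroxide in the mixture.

18.48 %

n(HCl) = 0.03018 × 0.3992 = 0.01205 mol
Let x = n(LiOH), y = n(NaOH).
Titrant: 1x + 1y = 0.01205;  mass: 23.95x + 40.00y = 0.4288
Solving, x = 3.309 × 10^-3 mol, y = 8.739 × 10^-3 mol
mass of LiOH = 3.309 × 10^-3 × 23.95 = 0.07926 g
% LiOH = 0.07926 / 0.4288 × 100 = 18.48 %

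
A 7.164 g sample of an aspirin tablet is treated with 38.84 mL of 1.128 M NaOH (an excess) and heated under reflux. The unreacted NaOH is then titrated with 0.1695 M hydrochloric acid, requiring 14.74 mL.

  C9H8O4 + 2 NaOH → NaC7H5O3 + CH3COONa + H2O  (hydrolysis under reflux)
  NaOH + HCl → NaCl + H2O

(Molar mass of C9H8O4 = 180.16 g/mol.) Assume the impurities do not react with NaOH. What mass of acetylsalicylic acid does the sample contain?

3.721 g

n(NaOH) added = 0.03884 × 1.128 = 0.04381 mol
n(HCl) used in back-titration = 0.01474 × 0.1695 = 2.498 × 10^-3 mol
n(NaOH) left over = 2.498 × 10^-3 mol (1:1 ratio)
n(NaOH) consumed by analyte = 0.04381 − 2.498 × 10^-3 = 0.04131 mol
From the 1:2 ratio, n(C9H8O4) = 1/2 × 0.04131 = 0.02066 mol
mass of C9H8O4 = 0.02066 × 180.16 = 3.721 g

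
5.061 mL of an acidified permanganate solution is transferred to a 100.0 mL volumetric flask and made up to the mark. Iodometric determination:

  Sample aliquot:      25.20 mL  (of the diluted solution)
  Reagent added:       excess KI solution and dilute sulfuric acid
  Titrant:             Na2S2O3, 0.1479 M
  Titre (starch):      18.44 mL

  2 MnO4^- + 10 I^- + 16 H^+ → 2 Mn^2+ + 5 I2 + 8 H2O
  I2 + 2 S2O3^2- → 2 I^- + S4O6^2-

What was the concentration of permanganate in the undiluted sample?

n(S2O3^2-) = 0.01844 × 0.1479 = 2.727 × 10^-3 mol
n(I2) = n(S2O3^2-)/2 = 1.364 × 10^-3 mol
From the 2:5 ratio, n(MnO4^-) in the aliquot = 2/5 × 1.364 × 10^-3 = 5.455 × 10^-4 mol
[MnO4^-]_dilute = 5.455 × 10^-4 / 0.02520 = 0.02165 mol/L
[MnO4^-]_original = 0.02165 × 100.0/5.061 = 0.4277 mol/L

0.4277 M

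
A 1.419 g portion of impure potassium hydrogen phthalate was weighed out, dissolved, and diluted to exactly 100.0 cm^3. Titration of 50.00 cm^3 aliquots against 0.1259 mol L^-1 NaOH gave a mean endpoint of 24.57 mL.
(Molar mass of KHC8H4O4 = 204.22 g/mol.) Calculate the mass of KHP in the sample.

KHC8H4O4 + NaOH → KNaC8H4O4 + H2O
n(NaOH) per titration = 0.02457 × 0.1259 = 3.093 × 10^-3 mol
n(KHC8H4O4) in each aliquot = 3.093 × 10^-3 mol (1:1 ratio)
n(KHC8H4O4) in the whole flask = 3.093 × 10^-3 × 100.0/50.00 = 6.187 × 10^-3 mol
mass of KHC8H4O4 = 6.187 × 10^-3 × 204.22 = 1.263 g

1.263 g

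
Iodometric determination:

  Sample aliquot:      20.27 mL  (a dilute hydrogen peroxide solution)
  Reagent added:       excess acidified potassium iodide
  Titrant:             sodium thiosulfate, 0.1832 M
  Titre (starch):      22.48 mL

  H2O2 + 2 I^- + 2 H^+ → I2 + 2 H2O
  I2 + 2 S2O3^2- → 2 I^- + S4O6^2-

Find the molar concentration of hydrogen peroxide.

0.1016 M

n(S2O3^2-) = 0.02248 × 0.1832 = 4.118 × 10^-3 mol
n(I2) = n(S2O3^2-)/2 = 2.059 × 10^-3 mol
n(H2O2) in the aliquot = 2.059 × 10^-3 mol (1:1 ratio)
[H2O2] = 2.059 × 10^-3 / 0.02027 = 0.1016 mol/L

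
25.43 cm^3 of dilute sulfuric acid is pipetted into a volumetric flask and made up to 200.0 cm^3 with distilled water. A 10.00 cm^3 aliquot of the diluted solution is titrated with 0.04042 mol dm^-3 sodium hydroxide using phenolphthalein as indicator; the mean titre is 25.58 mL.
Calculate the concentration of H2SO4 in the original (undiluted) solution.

H2SO4 + 2 NaOH → Na2SO4 + 2 H2O
n(NaOH) = 0.02558 × 0.04042 = 1.034 × 10^-3 mol
From the 1:2 ratio, n(H2SO4) in the aliquot = 1/2 × 1.034 × 10^-3 = 5.170 × 10^-4 mol
[H2SO4]_dilute = 5.170 × 10^-4 / 0.01000 = 0.05170 mol/L
Dilution factor = 200.0 / 25.43 = 7.865
[H2SO4]_stock = 0.05170 × 7.865 = 0.4066 mol/L

0.4066 mol/L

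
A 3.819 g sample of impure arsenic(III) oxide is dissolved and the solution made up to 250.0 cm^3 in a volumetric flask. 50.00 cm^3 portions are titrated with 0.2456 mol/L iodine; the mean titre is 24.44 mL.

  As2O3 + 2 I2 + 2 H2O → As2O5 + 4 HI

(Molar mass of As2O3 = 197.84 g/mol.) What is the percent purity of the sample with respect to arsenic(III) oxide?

n(I2) per titration = 0.02444 × 0.2456 = 6.002 × 10^-3 mol
From the 1:2 ratio, n(As2O3) in each aliquot = 1/2 × 6.002 × 10^-3 = 3.001 × 10^-3 mol
n(As2O3) in the whole flask = 3.001 × 10^-3 × 250.0/50.00 = 0.01501 mol
mass of As2O3 = 0.01501 × 197.84 = 2.969 g
% As2O3 = 2.969 / 3.819 × 100 = 77.74 %

77.74 %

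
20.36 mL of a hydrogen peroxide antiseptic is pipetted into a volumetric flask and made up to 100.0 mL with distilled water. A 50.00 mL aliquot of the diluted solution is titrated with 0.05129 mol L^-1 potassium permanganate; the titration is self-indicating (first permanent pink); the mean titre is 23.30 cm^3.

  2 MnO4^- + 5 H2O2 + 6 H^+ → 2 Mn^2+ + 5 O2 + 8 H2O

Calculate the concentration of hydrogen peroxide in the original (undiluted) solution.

n(KMnO4) = 0.02330 × 0.05129 = 1.195 × 10^-3 mol
From the 5:2 ratio, n(H2O2) in the aliquot = 5/2 × 1.195 × 10^-3 = 2.988 × 10^-3 mol
[H2O2]_dilute = 2.988 × 10^-3 / 0.05000 = 0.05975 mol/L
Dilution factor = 100.0 / 20.36 = 4.912
[H2O2]_stock = 0.05975 × 4.912 = 0.2935 mol/L

0.2935 mol/L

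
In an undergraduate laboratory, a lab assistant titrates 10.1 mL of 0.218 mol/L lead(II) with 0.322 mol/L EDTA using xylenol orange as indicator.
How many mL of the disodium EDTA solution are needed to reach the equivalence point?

Pb^2+ + EDTA^4- → [Pb(EDTA)]^2-
n(Pb2+) = 0.0101 L × 0.218 mol/L = 2.20 × 10^-3 mol
n(EDTA) = 2.20 × 10^-3 mol (1:1 stoichiometry)
V(EDTA) = 2.20 × 10^-3 mol / 0.322 mol/L = 0.00684 L = 6.84 mL

6.84 mL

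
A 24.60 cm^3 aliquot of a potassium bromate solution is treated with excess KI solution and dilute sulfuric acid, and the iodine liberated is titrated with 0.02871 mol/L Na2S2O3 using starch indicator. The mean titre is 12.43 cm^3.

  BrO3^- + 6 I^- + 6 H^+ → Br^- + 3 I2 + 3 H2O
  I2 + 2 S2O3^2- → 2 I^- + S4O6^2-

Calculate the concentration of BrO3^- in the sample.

0.002418 mol/L

n(S2O3^2-) = 0.01243 × 0.02871 = 3.569 × 10^-4 mol
n(I2) = n(S2O3^2-)/2 = 1.784 × 10^-4 mol
From the 1:3 ratio, n(BrO3^-) in the aliquot = 1/3 × 1.784 × 10^-4 = 5.948 × 10^-5 mol
[BrO3^-] = 5.948 × 10^-5 / 0.02460 = 0.002418 mol/L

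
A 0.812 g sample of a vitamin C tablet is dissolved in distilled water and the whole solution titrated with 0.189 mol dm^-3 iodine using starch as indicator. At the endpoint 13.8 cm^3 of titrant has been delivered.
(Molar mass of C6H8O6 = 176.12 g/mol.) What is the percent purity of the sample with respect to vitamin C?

C6H8O6 + I2 → C6H6O6 + 2 HI
n(I2) = 0.0138 L × 0.189 mol/L = 2.61 × 10^-3 mol
n(C6H8O6) = 2.61 × 10^-3 mol (1:1 ratio)
mass of C6H8O6 = 2.61 × 10^-3 × 176.12 g/mol = 0.459 g
% C6H8O6 = 0.459 / 0.812 × 100 = 56.6 %

56.6 %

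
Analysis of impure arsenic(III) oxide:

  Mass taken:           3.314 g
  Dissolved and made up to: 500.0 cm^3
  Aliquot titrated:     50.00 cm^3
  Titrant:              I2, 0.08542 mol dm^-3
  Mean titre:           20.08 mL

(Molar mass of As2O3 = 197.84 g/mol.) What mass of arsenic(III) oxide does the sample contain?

As2O3 + 2 I2 + 2 H2O → As2O5 + 4 HI
n(I2) per titration = 0.02008 × 0.08542 = 1.715 × 10^-3 mol
From the 1:2 ratio, n(As2O3) in each aliquot = 1/2 × 1.715 × 10^-3 = 8.576 × 10^-4 mol
n(As2O3) in the whole flask = 8.576 × 10^-4 × 500.0/50.00 = 8.576 × 10^-3 mol
mass of As2O3 = 8.576 × 10^-3 × 197.84 = 1.697 g

1.697 g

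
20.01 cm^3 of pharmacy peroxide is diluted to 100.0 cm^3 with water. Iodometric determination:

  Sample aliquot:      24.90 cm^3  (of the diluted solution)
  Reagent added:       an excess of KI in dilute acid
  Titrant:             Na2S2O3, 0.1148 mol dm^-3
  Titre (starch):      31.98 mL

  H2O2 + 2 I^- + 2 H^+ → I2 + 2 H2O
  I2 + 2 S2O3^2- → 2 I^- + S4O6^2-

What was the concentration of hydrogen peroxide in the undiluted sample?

n(S2O3^2-) = 0.03198 × 0.1148 = 3.671 × 10^-3 mol
n(I2) = n(S2O3^2-)/2 = 1.836 × 10^-3 mol
n(H2O2) in the aliquot = 1.836 × 10^-3 mol (1:1 ratio)
[H2O2]_dilute = 1.836 × 10^-3 / 0.02490 = 0.07372 mol/L
[H2O2]_original = 0.07372 × 100.0/20.01 = 0.3684 mol/L

0.3684 mol/L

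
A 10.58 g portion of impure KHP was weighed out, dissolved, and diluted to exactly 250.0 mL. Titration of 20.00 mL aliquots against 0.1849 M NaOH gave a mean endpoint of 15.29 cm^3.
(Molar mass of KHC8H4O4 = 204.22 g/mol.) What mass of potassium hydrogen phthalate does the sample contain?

KHC8H4O4 + NaOH → KNaC8H4O4 + H2O
n(NaOH) per titration = 0.01529 × 0.1849 = 2.827 × 10^-3 mol
n(KHC8H4O4) in each aliquot = 2.827 × 10^-3 mol (1:1 ratio)
n(KHC8H4O4) in the whole flask = 2.827 × 10^-3 × 250.0/20.00 = 0.03534 mol
mass of KHC8H4O4 = 0.03534 × 204.22 = 7.217 g

7.217 g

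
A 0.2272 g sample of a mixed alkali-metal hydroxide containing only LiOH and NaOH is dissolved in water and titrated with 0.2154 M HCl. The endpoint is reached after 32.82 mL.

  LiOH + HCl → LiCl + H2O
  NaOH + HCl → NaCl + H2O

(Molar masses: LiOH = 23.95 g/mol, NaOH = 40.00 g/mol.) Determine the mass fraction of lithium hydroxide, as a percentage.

n(HCl) = 0.03282 × 0.2154 = 7.069 × 10^-3 mol
Let x = n(LiOH), y = n(NaOH).
Titrant: 1x + 1y = 7.069 × 10^-3;  mass: 23.95x + 40.00y = 0.2272
Solving, x = 3.463 × 10^-3 mol, y = 3.607 × 10^-3 mol
mass of LiOH = 3.463 × 10^-3 × 23.95 = 0.08293 g
% LiOH = 0.08293 / 0.2272 × 100 = 36.50 %

36.50 %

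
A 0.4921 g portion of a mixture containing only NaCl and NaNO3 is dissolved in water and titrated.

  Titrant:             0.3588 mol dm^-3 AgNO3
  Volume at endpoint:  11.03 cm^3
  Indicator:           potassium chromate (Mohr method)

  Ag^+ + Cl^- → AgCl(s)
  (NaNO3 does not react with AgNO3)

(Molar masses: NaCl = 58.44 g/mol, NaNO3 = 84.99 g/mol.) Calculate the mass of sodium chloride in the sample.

0.2313 g

n(AgNO3) = 0.01103 × 0.3588 = 3.958 × 10^-3 mol
Let x = n(NaCl), y = n(NaNO3).
Titrant: 1x = 3.958 × 10^-3;  mass: 58.44x + 84.99y = 0.4921
Solving, x = 3.958 × 10^-3 mol, y = 3.069 × 10^-3 mol
mass of NaCl = 3.958 × 10^-3 × 58.44 = 0.2313 g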